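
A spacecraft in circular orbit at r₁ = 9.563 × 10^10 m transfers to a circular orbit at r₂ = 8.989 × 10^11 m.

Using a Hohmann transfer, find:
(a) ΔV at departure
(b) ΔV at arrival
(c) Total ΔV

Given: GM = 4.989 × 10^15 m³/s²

Transfer semi-major axis: a_t = (r₁ + r₂)/2 = (9.563e+10 + 8.989e+11)/2 = 4.97265e+11 m.
Circular speeds: v₁ = √(GM/r₁) = 228.407 m/s, v₂ = √(GM/r₂) = 74.4991 m/s.
Transfer speeds (vis-viva v² = GM(2/r − 1/a_t)): v₁ᵗ = 307.094 m/s, v₂ᵗ = 32.6704 m/s.
(a) ΔV₁ = |v₁ᵗ − v₁| ≈ 78.69 m/s = 78.69 m/s.
(b) ΔV₂ = |v₂ − v₂ᵗ| ≈ 41.83 m/s = 41.83 m/s.
(c) ΔV_total = ΔV₁ + ΔV₂ ≈ 120.5 m/s = 120.5 m/s.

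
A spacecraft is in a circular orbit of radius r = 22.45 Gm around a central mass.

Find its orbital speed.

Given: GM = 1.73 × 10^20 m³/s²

Convert to SI: r = 22.45 Gm = 2.245e+10 m.
For a circular orbit, gravity supplies the centripetal force, so v = √(GM / r).
v = √(1.73e+20 / 2.245e+10) m/s ≈ 8.778e+04 m/s = 87.78 km/s.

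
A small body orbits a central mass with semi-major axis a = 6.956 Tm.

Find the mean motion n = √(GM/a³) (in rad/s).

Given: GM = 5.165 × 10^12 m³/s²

Convert to SI: a = 6.956 Tm = 6.956e+12 m.
n = √(GM / a³).
n = √(5.165e+12 / (6.956e+12)³) rad/s ≈ 1.239e-13 rad/s.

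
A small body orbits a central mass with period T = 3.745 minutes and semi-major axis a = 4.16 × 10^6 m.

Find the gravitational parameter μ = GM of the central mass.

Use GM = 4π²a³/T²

Convert to SI: T = 3.745 minutes = 224.7 s.
GM = 4π² · a³ / T².
GM = 4π² · (4.16e+06)³ / (224.7)² m³/s² ≈ 5.629e+16 m³/s² = 5.629 × 10^16 m³/s².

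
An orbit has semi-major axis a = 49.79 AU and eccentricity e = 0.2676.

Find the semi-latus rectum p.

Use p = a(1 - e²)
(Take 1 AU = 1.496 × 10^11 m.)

Convert to SI: a = 49.79 AU = 7.44858e+12 m.
p = a (1 − e²).
p = 7.44858e+12 · (1 − (0.2676)²) = 7.44858e+12 · 0.92839 ≈ 6.915e+12 m = 46.22 AU.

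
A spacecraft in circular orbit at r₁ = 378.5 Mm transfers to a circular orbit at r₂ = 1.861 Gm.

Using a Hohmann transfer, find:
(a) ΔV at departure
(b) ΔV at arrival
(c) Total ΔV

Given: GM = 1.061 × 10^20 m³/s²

Convert to SI: r₁ = 378.5 Mm = 3.785e+08 m; r₂ = 1.861 Gm = 1.861e+09 m.
Transfer semi-major axis: a_t = (r₁ + r₂)/2 = (3.785e+08 + 1.861e+09)/2 = 1.11975e+09 m.
Circular speeds: v₁ = √(GM/r₁) = 529450 m/s, v₂ = √(GM/r₂) = 238773 m/s.
Transfer speeds (vis-viva v² = GM(2/r − 1/a_t)): v₁ᵗ = 682555 m/s, v₂ᵗ = 138822 m/s.
(a) ΔV₁ = |v₁ᵗ − v₁| ≈ 1.531e+05 m/s = 153.1 km/s.
(b) ΔV₂ = |v₂ − v₂ᵗ| ≈ 9.995e+04 m/s = 99.95 km/s.
(c) ΔV_total = ΔV₁ + ΔV₂ ≈ 2.531e+05 m/s = 253.1 km/s.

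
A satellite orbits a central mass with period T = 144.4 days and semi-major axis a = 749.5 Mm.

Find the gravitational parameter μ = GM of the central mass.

Convert to SI: T = 144.4 days = 1.24762e+07 s; a = 749.5 Mm = 7.495e+08 m.
GM = 4π² · a³ / T².
GM = 4π² · (7.495e+08)³ / (1.24762e+07)² m³/s² ≈ 1.068e+14 m³/s² = 1.068 × 10^14 m³/s².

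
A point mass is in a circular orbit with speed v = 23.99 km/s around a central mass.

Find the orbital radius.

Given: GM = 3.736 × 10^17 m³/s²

Convert to SI: v = 23.99 km/s = 23990 m/s.
For a circular orbit, v² = GM / r, so r = GM / v².
r = 3.736e+17 / (23990)² m ≈ 6.492e+08 m = 649.2 Mm.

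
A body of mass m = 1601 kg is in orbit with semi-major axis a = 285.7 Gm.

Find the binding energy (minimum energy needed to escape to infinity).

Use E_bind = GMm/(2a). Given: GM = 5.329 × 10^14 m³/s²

Convert to SI: a = 285.7 Gm = 2.857e+11 m.
Total orbital energy is E = −GMm/(2a); binding energy is E_bind = −E = GMm/(2a).
E_bind = 5.329e+14 · 1601 / (2 · 2.857e+11) J ≈ 1.493e+06 J = 1.493 MJ.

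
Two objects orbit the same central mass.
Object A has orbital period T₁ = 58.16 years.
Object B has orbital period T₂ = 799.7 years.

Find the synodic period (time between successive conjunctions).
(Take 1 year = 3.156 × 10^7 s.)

Convert to SI: T₁ = 58.16 years = 1.83553e+09 s; T₂ = 799.7 years = 2.52385e+10 s.
T_syn = |T₁ · T₂ / (T₁ − T₂)|.
T_syn = |1.83553e+09 · 2.52385e+10 / (1.83553e+09 − 2.52385e+10)| s ≈ 1.979e+09 s = 62.72 years.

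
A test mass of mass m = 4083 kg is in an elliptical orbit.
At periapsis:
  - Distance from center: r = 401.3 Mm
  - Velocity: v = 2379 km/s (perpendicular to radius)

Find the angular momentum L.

Convert to SI: r = 401.3 Mm = 4.013e+08 m; v = 2379 km/s = 2.379e+06 m/s.
Since v is perpendicular to r, L = m · v · r.
L = 4083 · 2.379e+06 · 4.013e+08 kg·m²/s ≈ 3.898e+18 kg·m²/s.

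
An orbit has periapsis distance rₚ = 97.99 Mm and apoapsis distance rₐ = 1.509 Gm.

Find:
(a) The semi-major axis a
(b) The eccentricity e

Convert to SI: rₚ = 97.99 Mm = 9.799e+07 m; rₐ = 1.509 Gm = 1.509e+09 m.
(a) a = (rₚ + rₐ) / 2 = (9.799e+07 + 1.509e+09) / 2 ≈ 8.035e+08 m = 803.5 Mm.
(b) e = (rₐ − rₚ) / (rₐ + rₚ) = (1.509e+09 − 9.799e+07) / (1.509e+09 + 9.799e+07) ≈ 0.878.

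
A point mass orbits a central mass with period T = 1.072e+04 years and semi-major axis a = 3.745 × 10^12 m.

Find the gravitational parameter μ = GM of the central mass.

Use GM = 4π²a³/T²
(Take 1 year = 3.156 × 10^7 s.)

Convert to SI: T = 1.072e+04 years = 3.38323e+11 s.
GM = 4π² · a³ / T².
GM = 4π² · (3.745e+12)³ / (3.38323e+11)² m³/s² ≈ 1.812e+16 m³/s² = 1.812 × 10^16 m³/s².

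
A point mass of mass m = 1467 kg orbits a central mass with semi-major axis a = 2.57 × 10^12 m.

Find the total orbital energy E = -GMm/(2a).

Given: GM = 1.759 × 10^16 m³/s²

E = −GMm / (2a).
E = −1.759e+16 · 1467 / (2 · 2.57e+12) J ≈ -5.02e+06 J = -5.02 MJ.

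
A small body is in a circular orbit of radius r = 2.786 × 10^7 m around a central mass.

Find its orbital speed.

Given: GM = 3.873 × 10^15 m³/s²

For a circular orbit, gravity supplies the centripetal force, so v = √(GM / r).
v = √(3.873e+15 / 2.786e+07) m/s ≈ 1.179e+04 m/s = 11.79 km/s.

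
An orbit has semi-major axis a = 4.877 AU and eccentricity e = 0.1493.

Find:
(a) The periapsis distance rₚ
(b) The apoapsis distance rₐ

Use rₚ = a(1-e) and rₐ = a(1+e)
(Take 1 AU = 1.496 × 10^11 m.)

Convert to SI: a = 4.877 AU = 7.29599e+11 m.
(a) rₚ = a(1 − e) = 7.29599e+11 · (1 − 0.1493) = 7.29599e+11 · 0.8507 ≈ 6.207e+11 m = 4.149 AU.
(b) rₐ = a(1 + e) = 7.29599e+11 · (1 + 0.1493) = 7.29599e+11 · 1.1493 ≈ 8.385e+11 m = 5.605 AU.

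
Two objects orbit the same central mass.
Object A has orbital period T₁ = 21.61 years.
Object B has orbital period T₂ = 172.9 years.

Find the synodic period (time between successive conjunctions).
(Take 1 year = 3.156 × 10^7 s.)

Convert to SI: T₁ = 21.61 years = 6.82012e+08 s; T₂ = 172.9 years = 5.45672e+09 s.
T_syn = |T₁ · T₂ / (T₁ − T₂)|.
T_syn = |6.82012e+08 · 5.45672e+09 / (6.82012e+08 − 5.45672e+09)| s ≈ 7.794e+08 s = 24.7 years.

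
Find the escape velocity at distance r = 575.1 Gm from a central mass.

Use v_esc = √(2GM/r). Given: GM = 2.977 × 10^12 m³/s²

Convert to SI: r = 575.1 Gm = 5.751e+11 m.
Escape velocity comes from setting total energy to zero: ½v² − GM/r = 0 ⇒ v_esc = √(2GM / r).
v_esc = √(2 · 2.977e+12 / 5.751e+11) m/s ≈ 3.218 m/s = 3.218 m/s.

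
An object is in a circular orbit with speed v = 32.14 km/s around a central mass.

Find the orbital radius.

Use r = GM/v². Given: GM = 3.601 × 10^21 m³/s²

Convert to SI: v = 32.14 km/s = 32140 m/s.
For a circular orbit, v² = GM / r, so r = GM / v².
r = 3.601e+21 / (32140)² m ≈ 3.486e+12 m = 3.486 Tm.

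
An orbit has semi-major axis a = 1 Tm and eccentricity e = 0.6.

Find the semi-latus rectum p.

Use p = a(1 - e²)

Convert to SI: a = 1 Tm = 1e+12 m.
p = a (1 − e²).
p = 1e+12 · (1 − (0.6)²) = 1e+12 · 0.64 ≈ 6.4e+11 m = 640 Gm.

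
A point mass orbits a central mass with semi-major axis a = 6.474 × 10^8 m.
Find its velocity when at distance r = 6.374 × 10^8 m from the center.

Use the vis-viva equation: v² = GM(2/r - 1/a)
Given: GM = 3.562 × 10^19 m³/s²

Vis-viva: v = √(GM · (2/r − 1/a)).
2/r − 1/a = 2/6.374e+08 − 1/6.474e+08 = 1.59311e-09 m⁻¹.
v = √(3.562e+19 · 1.59311e-09) m/s ≈ 2.382e+05 m/s = 238.2 km/s.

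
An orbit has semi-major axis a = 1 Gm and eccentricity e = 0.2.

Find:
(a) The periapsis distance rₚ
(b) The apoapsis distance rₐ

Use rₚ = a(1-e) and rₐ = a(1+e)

Convert to SI: a = 1 Gm = 1e+09 m.
(a) rₚ = a(1 − e) = 1e+09 · (1 − 0.2) = 1e+09 · 0.8 ≈ 8e+08 m = 800 Mm.
(b) rₐ = a(1 + e) = 1e+09 · (1 + 0.2) = 1e+09 · 1.2 ≈ 1.2e+09 m = 1.2 Gm.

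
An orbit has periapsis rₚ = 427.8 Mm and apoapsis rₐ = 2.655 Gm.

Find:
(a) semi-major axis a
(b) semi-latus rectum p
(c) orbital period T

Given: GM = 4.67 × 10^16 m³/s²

Convert to SI: rₚ = 427.8 Mm = 4.278e+08 m; rₐ = 2.655 Gm = 2.655e+09 m.
(a) a = (rₚ + rₐ)/2 = (4.278e+08 + 2.655e+09)/2 ≈ 1.541e+09 m
(b) From a = (rₚ + rₐ)/2 = 1.5414e+09 m and e = (rₐ − rₚ)/(rₐ + rₚ) = 0.72246, p = a(1 − e²) = 1.5414e+09 · (1 − (0.72246)²) ≈ 7.369e+08 m
(c) With a = (rₚ + rₐ)/2 = 1.5414e+09 m, T = 2π √(a³/GM) = 2π √((1.5414e+09)³/4.67e+16) s ≈ 1.76e+06 s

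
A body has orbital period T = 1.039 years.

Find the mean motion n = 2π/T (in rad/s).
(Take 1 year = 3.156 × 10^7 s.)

Convert to SI: T = 1.039 years = 3.27908e+07 s.
n = 2π / T.
n = 2π / 3.27908e+07 s ≈ 1.916e-07 rad/s.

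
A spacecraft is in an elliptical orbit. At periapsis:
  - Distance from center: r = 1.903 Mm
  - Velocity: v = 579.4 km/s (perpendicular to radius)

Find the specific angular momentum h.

Convert to SI: r = 1.903 Mm = 1.903e+06 m; v = 579.4 km/s = 579400 m/s.
With v perpendicular to r, h = r · v.
h = 1.903e+06 · 579400 m²/s ≈ 1.103e+12 m²/s.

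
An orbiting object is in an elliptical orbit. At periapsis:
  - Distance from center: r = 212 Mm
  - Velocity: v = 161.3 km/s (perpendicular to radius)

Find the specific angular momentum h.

Convert to SI: r = 212 Mm = 2.12e+08 m; v = 161.3 km/s = 161300 m/s.
With v perpendicular to r, h = r · v.
h = 2.12e+08 · 161300 m²/s ≈ 3.42e+13 m²/s.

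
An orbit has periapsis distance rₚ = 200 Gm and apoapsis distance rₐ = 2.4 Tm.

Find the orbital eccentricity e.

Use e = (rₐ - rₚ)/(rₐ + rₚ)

Convert to SI: rₚ = 200 Gm = 2e+11 m; rₐ = 2.4 Tm = 2.4e+12 m.
e = (rₐ − rₚ) / (rₐ + rₚ).
e = (2.4e+12 − 2e+11) / (2.4e+12 + 2e+11) = 2.2e+12 / 2.6e+12 ≈ 0.8462.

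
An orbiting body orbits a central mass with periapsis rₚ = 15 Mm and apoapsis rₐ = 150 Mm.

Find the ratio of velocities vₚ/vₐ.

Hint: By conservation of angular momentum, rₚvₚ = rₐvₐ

Convert to SI: rₚ = 15 Mm = 1.5e+07 m; rₐ = 150 Mm = 1.5e+08 m.
Conservation of angular momentum gives rₚvₚ = rₐvₐ, so vₚ/vₐ = rₐ/rₚ.
vₚ/vₐ = 1.5e+08 / 1.5e+07 ≈ 10.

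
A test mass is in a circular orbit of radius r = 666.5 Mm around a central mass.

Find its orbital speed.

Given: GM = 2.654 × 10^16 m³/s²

Convert to SI: r = 666.5 Mm = 6.665e+08 m.
For a circular orbit, gravity supplies the centripetal force, so v = √(GM / r).
v = √(2.654e+16 / 6.665e+08) m/s ≈ 6310 m/s = 6.31 km/s.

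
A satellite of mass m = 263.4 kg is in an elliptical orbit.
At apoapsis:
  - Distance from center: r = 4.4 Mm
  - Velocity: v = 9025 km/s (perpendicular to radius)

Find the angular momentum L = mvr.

Convert to SI: r = 4.4 Mm = 4.4e+06 m; v = 9025 km/s = 9.025e+06 m/s.
Since v is perpendicular to r, L = m · v · r.
L = 263.4 · 9.025e+06 · 4.4e+06 kg·m²/s ≈ 1.046e+16 kg·m²/s.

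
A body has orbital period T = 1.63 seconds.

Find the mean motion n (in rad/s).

n = 2π / T.
n = 2π / 1.63 s ≈ 3.855 rad/s.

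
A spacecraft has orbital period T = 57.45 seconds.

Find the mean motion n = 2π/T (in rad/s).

n = 2π / T.
n = 2π / 57.45 s ≈ 0.1094 rad/s.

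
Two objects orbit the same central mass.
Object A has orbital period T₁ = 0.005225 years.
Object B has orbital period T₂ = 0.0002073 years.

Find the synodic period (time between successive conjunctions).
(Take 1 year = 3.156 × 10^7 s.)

Convert to SI: T₁ = 0.005225 years = 164901 s; T₂ = 0.0002073 years = 6542.39 s.
T_syn = |T₁ · T₂ / (T₁ − T₂)|.
T_syn = |164901 · 6542.39 / (164901 − 6542.39)| s ≈ 6813 s = 0.0002159 years.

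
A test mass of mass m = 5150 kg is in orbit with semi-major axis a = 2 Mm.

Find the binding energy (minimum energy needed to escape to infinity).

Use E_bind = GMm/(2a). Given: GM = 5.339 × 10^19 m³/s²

Convert to SI: a = 2 Mm = 2e+06 m.
Total orbital energy is E = −GMm/(2a); binding energy is E_bind = −E = GMm/(2a).
E_bind = 5.339e+19 · 5150 / (2 · 2e+06) J ≈ 6.874e+16 J = 68.74 PJ.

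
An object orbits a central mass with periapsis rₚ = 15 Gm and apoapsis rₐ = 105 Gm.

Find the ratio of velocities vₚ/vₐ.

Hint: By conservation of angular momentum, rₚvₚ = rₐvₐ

Convert to SI: rₚ = 15 Gm = 1.5e+10 m; rₐ = 105 Gm = 1.05e+11 m.
Conservation of angular momentum gives rₚvₚ = rₐvₐ, so vₚ/vₐ = rₐ/rₚ.
vₚ/vₐ = 1.05e+11 / 1.5e+10 ≈ 7.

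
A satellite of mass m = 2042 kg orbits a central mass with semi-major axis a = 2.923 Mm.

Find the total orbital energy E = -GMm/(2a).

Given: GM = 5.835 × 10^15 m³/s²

Convert to SI: a = 2.923 Mm = 2.923e+06 m.
E = −GMm / (2a).
E = −5.835e+15 · 2042 / (2 · 2.923e+06) J ≈ -2.038e+12 J = -2.038 TJ.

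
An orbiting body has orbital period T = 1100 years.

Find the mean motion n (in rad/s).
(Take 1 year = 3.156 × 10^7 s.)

Convert to SI: T = 1100 years = 3.4716e+10 s.
n = 2π / T.
n = 2π / 3.4716e+10 s ≈ 1.81e-10 rad/s.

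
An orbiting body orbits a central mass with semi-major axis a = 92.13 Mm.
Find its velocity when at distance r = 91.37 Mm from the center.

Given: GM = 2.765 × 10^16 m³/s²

Convert to SI: a = 92.13 Mm = 9.213e+07 m; r = 91.37 Mm = 9.137e+07 m.
Vis-viva: v = √(GM · (2/r − 1/a)).
2/r − 1/a = 2/9.137e+07 − 1/9.213e+07 = 1.10348e-08 m⁻¹.
v = √(2.765e+16 · 1.10348e-08) m/s ≈ 1.747e+04 m/s = 17.47 km/s.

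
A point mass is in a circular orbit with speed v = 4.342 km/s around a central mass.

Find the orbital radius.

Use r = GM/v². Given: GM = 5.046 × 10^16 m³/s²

Convert to SI: v = 4.342 km/s = 4342 m/s.
For a circular orbit, v² = GM / r, so r = GM / v².
r = 5.046e+16 / (4342)² m ≈ 2.677e+09 m = 2.677 × 10^9 m.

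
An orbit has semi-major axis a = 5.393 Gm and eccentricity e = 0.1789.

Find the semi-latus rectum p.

Convert to SI: a = 5.393 Gm = 5.393e+09 m.
p = a (1 − e²).
p = 5.393e+09 · (1 − (0.1789)²) = 5.393e+09 · 0.967995 ≈ 5.22e+09 m = 5.22 Gm.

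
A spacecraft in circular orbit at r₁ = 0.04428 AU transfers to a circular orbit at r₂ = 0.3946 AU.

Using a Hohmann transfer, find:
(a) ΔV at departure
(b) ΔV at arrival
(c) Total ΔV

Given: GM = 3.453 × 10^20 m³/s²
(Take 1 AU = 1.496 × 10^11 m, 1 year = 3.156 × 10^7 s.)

Convert to SI: r₁ = 0.04428 AU = 6.62429e+09 m; r₂ = 0.3946 AU = 5.90322e+10 m.
Transfer semi-major axis: a_t = (r₁ + r₂)/2 = (6.62429e+09 + 5.90322e+10)/2 = 3.28282e+10 m.
Circular speeds: v₁ = √(GM/r₁) = 228312 m/s, v₂ = √(GM/r₂) = 76481.1 m/s.
Transfer speeds (vis-viva v² = GM(2/r − 1/a_t)): v₁ᵗ = 306161 m/s, v₂ᵗ = 34355.8 m/s.
(a) ΔV₁ = |v₁ᵗ − v₁| ≈ 7.785e+04 m/s = 16.42 AU/year.
(b) ΔV₂ = |v₂ − v₂ᵗ| ≈ 4.213e+04 m/s = 8.887 AU/year.
(c) ΔV_total = ΔV₁ + ΔV₂ ≈ 1.2e+05 m/s = 25.31 AU/year.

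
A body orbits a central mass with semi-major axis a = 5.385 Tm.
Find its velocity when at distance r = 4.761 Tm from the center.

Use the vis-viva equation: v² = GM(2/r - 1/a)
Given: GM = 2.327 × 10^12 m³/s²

Convert to SI: a = 5.385 Tm = 5.385e+12 m; r = 4.761 Tm = 4.761e+12 m.
Vis-viva: v = √(GM · (2/r − 1/a)).
2/r − 1/a = 2/4.761e+12 − 1/5.385e+12 = 2.34379e-13 m⁻¹.
v = √(2.327e+12 · 2.34379e-13) m/s ≈ 0.7385 m/s = 0.7385 m/s.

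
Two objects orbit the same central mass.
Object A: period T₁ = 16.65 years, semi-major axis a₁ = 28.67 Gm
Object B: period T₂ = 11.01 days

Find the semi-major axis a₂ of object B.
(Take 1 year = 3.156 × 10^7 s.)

Convert to SI: T₁ = 16.65 years = 5.25474e+08 s; a₁ = 28.67 Gm = 2.867e+10 m; T₂ = 11.01 days = 951264 s.
Kepler's third law: (T₁/T₂)² = (a₁/a₂)³ ⇒ a₂ = a₁ · (T₂/T₁)^(2/3).
T₂/T₁ = 951264 / 5.25474e+08 = 0.0018103.
a₂ = 2.867e+10 · (0.0018103)^(2/3) m ≈ 4.259e+08 m = 425.9 Mm.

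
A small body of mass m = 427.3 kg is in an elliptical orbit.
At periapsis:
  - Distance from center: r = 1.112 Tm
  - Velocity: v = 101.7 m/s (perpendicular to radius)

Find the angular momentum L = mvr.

Convert to SI: r = 1.112 Tm = 1.112e+12 m.
Since v is perpendicular to r, L = m · v · r.
L = 427.3 · 101.7 · 1.112e+12 kg·m²/s ≈ 4.832e+16 kg·m²/s.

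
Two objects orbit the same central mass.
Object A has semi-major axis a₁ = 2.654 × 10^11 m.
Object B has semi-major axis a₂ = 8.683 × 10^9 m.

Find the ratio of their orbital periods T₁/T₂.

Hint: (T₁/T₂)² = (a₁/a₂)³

From Kepler's third law, (T₁/T₂)² = (a₁/a₂)³, so T₁/T₂ = (a₁/a₂)^(3/2).
a₁/a₂ = 2.654e+11 / 8.683e+09 = 30.5655.
T₁/T₂ = (30.5655)^(3/2) ≈ 169.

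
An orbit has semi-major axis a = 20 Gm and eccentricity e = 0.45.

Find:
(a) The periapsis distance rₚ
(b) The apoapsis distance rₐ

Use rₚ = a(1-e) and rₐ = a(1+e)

Convert to SI: a = 20 Gm = 2e+10 m.
(a) rₚ = a(1 − e) = 2e+10 · (1 − 0.45) = 2e+10 · 0.55 ≈ 1.1e+10 m = 11 Gm.
(b) rₐ = a(1 + e) = 2e+10 · (1 + 0.45) = 2e+10 · 1.45 ≈ 2.9e+10 m = 29 Gm.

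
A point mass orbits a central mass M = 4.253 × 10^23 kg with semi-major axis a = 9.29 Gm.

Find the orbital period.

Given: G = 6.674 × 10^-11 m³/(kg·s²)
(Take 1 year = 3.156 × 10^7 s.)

Convert to SI: a = 9.29 Gm = 9.29e+09 m.
GM = G · M = 6.674e-11 · 4.253e+23 = 2.83845e+13 m³/s².
Kepler's third law: T = 2π √(a³ / GM).
Substituting a = 9.29e+09 m and GM = 2.83845e+13 m³/s²:
T = 2π √((9.29e+09)³ / 2.83845e+13) s
T ≈ 1.056e+09 s = 33.46 years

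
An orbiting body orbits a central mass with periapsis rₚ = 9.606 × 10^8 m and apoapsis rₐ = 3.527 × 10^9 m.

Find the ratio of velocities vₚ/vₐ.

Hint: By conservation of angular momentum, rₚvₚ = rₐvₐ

Conservation of angular momentum gives rₚvₚ = rₐvₐ, so vₚ/vₐ = rₐ/rₚ.
vₚ/vₐ = 3.527e+09 / 9.606e+08 ≈ 3.672.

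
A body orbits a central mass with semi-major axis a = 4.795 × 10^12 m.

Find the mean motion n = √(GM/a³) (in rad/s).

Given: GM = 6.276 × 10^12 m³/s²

n = √(GM / a³).
n = √(6.276e+12 / (4.795e+12)³) rad/s ≈ 2.386e-13 rad/s.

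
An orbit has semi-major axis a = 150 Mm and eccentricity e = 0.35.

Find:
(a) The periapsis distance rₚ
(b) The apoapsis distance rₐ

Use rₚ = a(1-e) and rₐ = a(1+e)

Convert to SI: a = 150 Mm = 1.5e+08 m.
(a) rₚ = a(1 − e) = 1.5e+08 · (1 − 0.35) = 1.5e+08 · 0.65 ≈ 9.75e+07 m = 97.5 Mm.
(b) rₐ = a(1 + e) = 1.5e+08 · (1 + 0.35) = 1.5e+08 · 1.35 ≈ 2.025e+08 m = 202.5 Mm.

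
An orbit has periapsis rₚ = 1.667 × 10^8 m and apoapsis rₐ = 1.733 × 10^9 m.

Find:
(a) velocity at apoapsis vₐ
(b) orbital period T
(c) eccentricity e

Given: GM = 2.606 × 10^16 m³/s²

(a) With a = (rₚ + rₐ)/2 = 9.4985e+08 m, vₐ = √(GM (2/rₐ − 1/a)) = √(2.606e+16 · (2/1.733e+09 − 1/9.4985e+08)) m/s ≈ 1625 m/s
(b) With a = (rₚ + rₐ)/2 = 9.4985e+08 m, T = 2π √(a³/GM) = 2π √((9.4985e+08)³/2.606e+16) s ≈ 1.139e+06 s
(c) e = (rₐ − rₚ)/(rₐ + rₚ) = (1.733e+09 − 1.667e+08)/(1.733e+09 + 1.667e+08) ≈ 0.8245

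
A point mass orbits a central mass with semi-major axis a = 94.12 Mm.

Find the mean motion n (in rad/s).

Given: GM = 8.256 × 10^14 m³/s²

Convert to SI: a = 94.12 Mm = 9.412e+07 m.
n = √(GM / a³).
n = √(8.256e+14 / (9.412e+07)³) rad/s ≈ 3.147e-05 rad/s.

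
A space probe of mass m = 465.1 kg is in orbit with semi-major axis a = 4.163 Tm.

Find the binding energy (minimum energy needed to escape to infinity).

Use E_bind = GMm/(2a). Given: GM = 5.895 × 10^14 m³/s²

Convert to SI: a = 4.163 Tm = 4.163e+12 m.
Total orbital energy is E = −GMm/(2a); binding energy is E_bind = −E = GMm/(2a).
E_bind = 5.895e+14 · 465.1 / (2 · 4.163e+12) J ≈ 3.293e+04 J = 32.93 kJ.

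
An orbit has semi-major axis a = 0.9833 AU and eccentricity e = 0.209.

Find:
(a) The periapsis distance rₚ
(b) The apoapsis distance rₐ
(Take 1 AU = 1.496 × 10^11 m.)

Convert to SI: a = 0.9833 AU = 1.47102e+11 m.
(a) rₚ = a(1 − e) = 1.47102e+11 · (1 − 0.209) = 1.47102e+11 · 0.791 ≈ 1.164e+11 m = 0.7778 AU.
(b) rₐ = a(1 + e) = 1.47102e+11 · (1 + 0.209) = 1.47102e+11 · 1.209 ≈ 1.778e+11 m = 1.189 AU.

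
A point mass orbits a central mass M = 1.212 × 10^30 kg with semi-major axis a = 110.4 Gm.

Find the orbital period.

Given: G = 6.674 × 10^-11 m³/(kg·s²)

Convert to SI: a = 110.4 Gm = 1.104e+11 m.
GM = G · M = 6.674e-11 · 1.212e+30 = 8.08889e+19 m³/s².
Kepler's third law: T = 2π √(a³ / GM).
Substituting a = 1.104e+11 m and GM = 8.08889e+19 m³/s²:
T = 2π √((1.104e+11)³ / 8.08889e+19) s
T ≈ 2.563e+07 s = 296.6 days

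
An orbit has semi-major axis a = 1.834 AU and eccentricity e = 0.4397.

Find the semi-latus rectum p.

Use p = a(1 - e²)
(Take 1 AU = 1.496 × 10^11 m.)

Convert to SI: a = 1.834 AU = 2.74366e+11 m.
p = a (1 − e²).
p = 2.74366e+11 · (1 − (0.4397)²) = 2.74366e+11 · 0.806664 ≈ 2.213e+11 m = 1.479 AU.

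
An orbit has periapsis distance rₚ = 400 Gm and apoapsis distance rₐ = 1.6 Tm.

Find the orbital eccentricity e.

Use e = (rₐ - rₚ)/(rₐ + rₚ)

Convert to SI: rₚ = 400 Gm = 4e+11 m; rₐ = 1.6 Tm = 1.6e+12 m.
e = (rₐ − rₚ) / (rₐ + rₚ).
e = (1.6e+12 − 4e+11) / (1.6e+12 + 4e+11) = 1.2e+12 / 2e+12 ≈ 0.6.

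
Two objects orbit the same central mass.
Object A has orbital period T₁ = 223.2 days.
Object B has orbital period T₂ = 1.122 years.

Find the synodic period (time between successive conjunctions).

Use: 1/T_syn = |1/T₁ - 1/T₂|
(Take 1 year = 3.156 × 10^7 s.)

Convert to SI: T₁ = 223.2 days = 1.92845e+07 s; T₂ = 1.122 years = 3.54103e+07 s.
T_syn = |T₁ · T₂ / (T₁ − T₂)|.
T_syn = |1.92845e+07 · 3.54103e+07 / (1.92845e+07 − 3.54103e+07)| s ≈ 4.235e+07 s = 1.342 years.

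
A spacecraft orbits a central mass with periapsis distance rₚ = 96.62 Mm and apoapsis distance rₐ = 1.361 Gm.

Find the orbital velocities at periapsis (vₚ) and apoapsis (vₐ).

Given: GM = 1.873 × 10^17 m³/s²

Convert to SI: rₚ = 96.62 Mm = 9.662e+07 m; rₐ = 1.361 Gm = 1.361e+09 m.
Use the vis-viva equation v² = GM(2/r − 1/a) with a = (rₚ + rₐ)/2 = (9.662e+07 + 1.361e+09)/2 = 7.2881e+08 m.
vₚ = √(GM · (2/rₚ − 1/a)) = √(1.873e+17 · (2/9.662e+07 − 1/7.2881e+08)) m/s ≈ 6.017e+04 m/s = 60.17 km/s.
vₐ = √(GM · (2/rₐ − 1/a)) = √(1.873e+17 · (2/1.361e+09 − 1/7.2881e+08)) m/s ≈ 4271 m/s = 4.271 km/s.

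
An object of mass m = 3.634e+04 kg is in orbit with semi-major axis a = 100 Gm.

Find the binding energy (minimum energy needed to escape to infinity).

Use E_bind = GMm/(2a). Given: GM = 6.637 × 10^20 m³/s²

Convert to SI: a = 100 Gm = 1e+11 m.
Total orbital energy is E = −GMm/(2a); binding energy is E_bind = −E = GMm/(2a).
E_bind = 6.637e+20 · 3.634e+04 / (2 · 1e+11) J ≈ 1.206e+14 J = 120.6 TJ.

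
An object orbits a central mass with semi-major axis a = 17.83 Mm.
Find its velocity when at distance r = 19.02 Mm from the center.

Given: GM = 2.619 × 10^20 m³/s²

Convert to SI: a = 17.83 Mm = 1.783e+07 m; r = 19.02 Mm = 1.902e+07 m.
Vis-viva: v = √(GM · (2/r − 1/a)).
2/r − 1/a = 2/1.902e+07 − 1/1.783e+07 = 4.90672e-08 m⁻¹.
v = √(2.619e+20 · 4.90672e-08) m/s ≈ 3.585e+06 m/s = 3585 km/s.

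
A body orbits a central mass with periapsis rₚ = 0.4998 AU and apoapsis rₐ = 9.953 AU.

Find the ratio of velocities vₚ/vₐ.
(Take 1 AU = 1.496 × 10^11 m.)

Convert to SI: rₚ = 0.4998 AU = 7.47701e+10 m; rₐ = 9.953 AU = 1.48897e+12 m.
Conservation of angular momentum gives rₚvₚ = rₐvₐ, so vₚ/vₐ = rₐ/rₚ.
vₚ/vₐ = 1.48897e+12 / 7.47701e+10 ≈ 19.91.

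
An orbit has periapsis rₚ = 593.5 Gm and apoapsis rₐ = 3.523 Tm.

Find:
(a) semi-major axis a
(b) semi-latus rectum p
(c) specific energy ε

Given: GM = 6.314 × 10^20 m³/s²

Convert to SI: rₚ = 593.5 Gm = 5.935e+11 m; rₐ = 3.523 Tm = 3.523e+12 m.
(a) a = (rₚ + rₐ)/2 = (5.935e+11 + 3.523e+12)/2 ≈ 2.058e+12 m
(b) From a = (rₚ + rₐ)/2 = 2.05825e+12 m and e = (rₐ − rₚ)/(rₐ + rₚ) = 0.711648, p = a(1 − e²) = 2.05825e+12 · (1 − (0.711648)²) ≈ 1.016e+12 m
(c) With a = (rₚ + rₐ)/2 = 2.05825e+12 m, ε = −GM/(2a) = −6.314e+20/(2 · 2.05825e+12) J/kg ≈ -1.534e+08 J/kg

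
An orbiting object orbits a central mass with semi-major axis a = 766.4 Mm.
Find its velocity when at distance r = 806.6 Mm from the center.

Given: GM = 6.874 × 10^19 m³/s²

Convert to SI: a = 766.4 Mm = 7.664e+08 m; r = 806.6 Mm = 8.066e+08 m.
Vis-viva: v = √(GM · (2/r − 1/a)).
2/r − 1/a = 2/8.066e+08 − 1/7.664e+08 = 1.17474e-09 m⁻¹.
v = √(6.874e+19 · 1.17474e-09) m/s ≈ 2.842e+05 m/s = 284.2 km/s.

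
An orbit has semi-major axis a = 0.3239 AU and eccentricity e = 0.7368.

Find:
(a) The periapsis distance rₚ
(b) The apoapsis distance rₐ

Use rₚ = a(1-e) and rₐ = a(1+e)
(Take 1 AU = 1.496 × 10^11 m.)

Convert to SI: a = 0.3239 AU = 4.84554e+10 m.
(a) rₚ = a(1 − e) = 4.84554e+10 · (1 − 0.7368) = 4.84554e+10 · 0.2632 ≈ 1.275e+10 m = 0.08525 AU.
(b) rₐ = a(1 + e) = 4.84554e+10 · (1 + 0.7368) = 4.84554e+10 · 1.7368 ≈ 8.416e+10 m = 0.5625 AU.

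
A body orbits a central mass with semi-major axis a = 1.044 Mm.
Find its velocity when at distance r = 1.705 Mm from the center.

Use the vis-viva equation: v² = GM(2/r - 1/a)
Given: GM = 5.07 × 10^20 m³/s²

Convert to SI: a = 1.044 Mm = 1.044e+06 m; r = 1.705 Mm = 1.705e+06 m.
Vis-viva: v = √(GM · (2/r − 1/a)).
2/r − 1/a = 2/1.705e+06 − 1/1.044e+06 = 2.15166e-07 m⁻¹.
v = √(5.07e+20 · 2.15166e-07) m/s ≈ 1.044e+07 m/s = 1.044e+04 km/s.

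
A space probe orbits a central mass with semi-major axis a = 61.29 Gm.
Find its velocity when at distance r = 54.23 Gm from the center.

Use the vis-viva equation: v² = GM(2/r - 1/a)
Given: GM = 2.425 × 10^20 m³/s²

Convert to SI: a = 61.29 Gm = 6.129e+10 m; r = 54.23 Gm = 5.423e+10 m.
Vis-viva: v = √(GM · (2/r − 1/a)).
2/r − 1/a = 2/5.423e+10 − 1/6.129e+10 = 2.05641e-11 m⁻¹.
v = √(2.425e+20 · 2.05641e-11) m/s ≈ 7.062e+04 m/s = 70.62 km/s.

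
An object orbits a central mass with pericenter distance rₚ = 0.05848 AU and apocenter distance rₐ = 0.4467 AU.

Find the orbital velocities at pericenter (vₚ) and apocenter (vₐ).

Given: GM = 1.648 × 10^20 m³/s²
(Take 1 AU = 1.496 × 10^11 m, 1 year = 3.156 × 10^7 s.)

Convert to SI: rₚ = 0.05848 AU = 8.74861e+09 m; rₐ = 0.4467 AU = 6.68263e+10 m.
Use the vis-viva equation v² = GM(2/r − 1/a) with a = (rₚ + rₐ)/2 = (8.74861e+09 + 6.68263e+10)/2 = 3.77875e+10 m.
vₚ = √(GM · (2/rₚ − 1/a)) = √(1.648e+20 · (2/8.74861e+09 − 1/3.77875e+10)) m/s ≈ 1.825e+05 m/s = 38.5 AU/year.
vₐ = √(GM · (2/rₐ − 1/a)) = √(1.648e+20 · (2/6.68263e+10 − 1/3.77875e+10)) m/s ≈ 2.389e+04 m/s = 5.041 AU/year.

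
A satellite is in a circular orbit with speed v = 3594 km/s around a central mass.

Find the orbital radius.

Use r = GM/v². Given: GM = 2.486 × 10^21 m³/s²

Convert to SI: v = 3594 km/s = 3.594e+06 m/s.
For a circular orbit, v² = GM / r, so r = GM / v².
r = 2.486e+21 / (3.594e+06)² m ≈ 1.925e+08 m = 192.5 Mm.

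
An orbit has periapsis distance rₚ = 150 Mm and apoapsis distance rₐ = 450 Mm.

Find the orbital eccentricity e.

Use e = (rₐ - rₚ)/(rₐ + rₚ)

Convert to SI: rₚ = 150 Mm = 1.5e+08 m; rₐ = 450 Mm = 4.5e+08 m.
e = (rₐ − rₚ) / (rₐ + rₚ).
e = (4.5e+08 − 1.5e+08) / (4.5e+08 + 1.5e+08) = 3e+08 / 6e+08 ≈ 0.5.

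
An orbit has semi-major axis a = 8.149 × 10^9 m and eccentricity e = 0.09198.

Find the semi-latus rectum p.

p = a (1 − e²).
p = 8.149e+09 · (1 − (0.09198)²) = 8.149e+09 · 0.99154 ≈ 8.08e+09 m = 8.08 × 10^9 m.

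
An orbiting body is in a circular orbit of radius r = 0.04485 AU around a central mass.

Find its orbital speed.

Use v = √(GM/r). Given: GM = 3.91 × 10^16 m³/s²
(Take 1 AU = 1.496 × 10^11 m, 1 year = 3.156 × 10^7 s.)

Convert to SI: r = 0.04485 AU = 6.70956e+09 m.
For a circular orbit, gravity supplies the centripetal force, so v = √(GM / r).
v = √(3.91e+16 / 6.70956e+09) m/s ≈ 2414 m/s = 0.5093 AU/year.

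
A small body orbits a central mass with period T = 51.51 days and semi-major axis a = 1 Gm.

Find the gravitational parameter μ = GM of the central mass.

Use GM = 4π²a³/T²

Convert to SI: T = 51.51 days = 4.45046e+06 s; a = 1 Gm = 1e+09 m.
GM = 4π² · a³ / T².
GM = 4π² · (1e+09)³ / (4.45046e+06)² m³/s² ≈ 1.993e+15 m³/s² = 1.993 × 10^15 m³/s².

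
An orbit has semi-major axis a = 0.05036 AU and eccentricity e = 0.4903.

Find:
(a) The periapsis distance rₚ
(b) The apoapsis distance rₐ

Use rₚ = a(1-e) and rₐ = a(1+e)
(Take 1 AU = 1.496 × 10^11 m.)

Convert to SI: a = 0.05036 AU = 7.53386e+09 m.
(a) rₚ = a(1 − e) = 7.53386e+09 · (1 − 0.4903) = 7.53386e+09 · 0.5097 ≈ 3.84e+09 m = 0.02567 AU.
(b) rₐ = a(1 + e) = 7.53386e+09 · (1 + 0.4903) = 7.53386e+09 · 1.4903 ≈ 1.123e+10 m = 0.07505 AU.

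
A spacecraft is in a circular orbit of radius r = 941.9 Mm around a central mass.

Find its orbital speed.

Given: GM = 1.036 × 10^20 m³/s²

Convert to SI: r = 941.9 Mm = 9.419e+08 m.
For a circular orbit, gravity supplies the centripetal force, so v = √(GM / r).
v = √(1.036e+20 / 9.419e+08) m/s ≈ 3.316e+05 m/s = 331.6 km/s.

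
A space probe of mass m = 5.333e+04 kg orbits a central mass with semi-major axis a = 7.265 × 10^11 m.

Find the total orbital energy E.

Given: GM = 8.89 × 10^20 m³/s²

E = −GMm / (2a).
E = −8.89e+20 · 5.333e+04 / (2 · 7.265e+11) J ≈ -3.263e+13 J = -32.63 TJ.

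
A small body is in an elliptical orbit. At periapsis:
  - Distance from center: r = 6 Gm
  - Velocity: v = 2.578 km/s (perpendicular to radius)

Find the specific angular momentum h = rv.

Convert to SI: r = 6 Gm = 6e+09 m; v = 2.578 km/s = 2578 m/s.
With v perpendicular to r, h = r · v.
h = 6e+09 · 2578 m²/s ≈ 1.547e+13 m²/s.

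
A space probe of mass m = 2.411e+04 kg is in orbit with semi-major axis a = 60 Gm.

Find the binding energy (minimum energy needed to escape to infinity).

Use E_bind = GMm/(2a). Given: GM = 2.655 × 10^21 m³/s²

Convert to SI: a = 60 Gm = 6e+10 m.
Total orbital energy is E = −GMm/(2a); binding energy is E_bind = −E = GMm/(2a).
E_bind = 2.655e+21 · 2.411e+04 / (2 · 6e+10) J ≈ 5.334e+14 J = 533.4 TJ.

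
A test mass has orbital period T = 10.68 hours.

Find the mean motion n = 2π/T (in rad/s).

Convert to SI: T = 10.68 hours = 38448 s.
n = 2π / T.
n = 2π / 38448 s ≈ 0.0001634 rad/s.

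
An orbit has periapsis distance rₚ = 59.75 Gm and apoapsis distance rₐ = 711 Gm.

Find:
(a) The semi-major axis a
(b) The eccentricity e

Convert to SI: rₚ = 59.75 Gm = 5.975e+10 m; rₐ = 711 Gm = 7.11e+11 m.
(a) a = (rₚ + rₐ) / 2 = (5.975e+10 + 7.11e+11) / 2 ≈ 3.854e+11 m = 385.4 Gm.
(b) e = (rₐ − rₚ) / (rₐ + rₚ) = (7.11e+11 − 5.975e+10) / (7.11e+11 + 5.975e+10) ≈ 0.845.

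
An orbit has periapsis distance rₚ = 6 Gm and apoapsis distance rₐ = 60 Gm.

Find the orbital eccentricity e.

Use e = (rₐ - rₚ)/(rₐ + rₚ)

Convert to SI: rₚ = 6 Gm = 6e+09 m; rₐ = 60 Gm = 6e+10 m.
e = (rₐ − rₚ) / (rₐ + rₚ).
e = (6e+10 − 6e+09) / (6e+10 + 6e+09) = 5.4e+10 / 6.6e+10 ≈ 0.8182.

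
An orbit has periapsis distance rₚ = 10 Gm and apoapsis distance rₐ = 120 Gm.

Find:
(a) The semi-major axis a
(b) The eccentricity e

Convert to SI: rₚ = 10 Gm = 1e+10 m; rₐ = 120 Gm = 1.2e+11 m.
(a) a = (rₚ + rₐ) / 2 = (1e+10 + 1.2e+11) / 2 ≈ 6.5e+10 m = 65 Gm.
(b) e = (rₐ − rₚ) / (rₐ + rₚ) = (1.2e+11 − 1e+10) / (1.2e+11 + 1e+10) ≈ 0.8462.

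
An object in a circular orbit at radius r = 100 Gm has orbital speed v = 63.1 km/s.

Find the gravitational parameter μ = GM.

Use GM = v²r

Convert to SI: r = 100 Gm = 1e+11 m; v = 63.1 km/s = 63100 m/s.
For a circular orbit v² = GM/r, so GM = v² · r.
GM = (63100)² · 1e+11 m³/s² ≈ 3.982e+20 m³/s² = 3.982 × 10^20 m³/s².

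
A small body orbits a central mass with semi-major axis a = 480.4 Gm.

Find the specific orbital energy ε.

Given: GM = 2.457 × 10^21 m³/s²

Convert to SI: a = 480.4 Gm = 4.804e+11 m.
ε = −GM / (2a).
ε = −2.457e+21 / (2 · 4.804e+11) J/kg ≈ -2.557e+09 J/kg = -2.557 GJ/kg.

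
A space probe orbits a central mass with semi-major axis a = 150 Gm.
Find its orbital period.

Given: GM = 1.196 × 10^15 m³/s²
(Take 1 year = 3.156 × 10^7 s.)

Convert to SI: a = 150 Gm = 1.5e+11 m.
Kepler's third law: T = 2π √(a³ / GM).
Substituting a = 1.5e+11 m and GM = 1.196e+15 m³/s²:
T = 2π √((1.5e+11)³ / 1.196e+15) s
T ≈ 1.055e+10 s = 334.4 years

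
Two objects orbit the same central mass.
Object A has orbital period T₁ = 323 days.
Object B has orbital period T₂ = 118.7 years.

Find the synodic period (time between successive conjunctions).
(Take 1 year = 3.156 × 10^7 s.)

Convert to SI: T₁ = 323 days = 2.79072e+07 s; T₂ = 118.7 years = 3.74617e+09 s.
T_syn = |T₁ · T₂ / (T₁ − T₂)|.
T_syn = |2.79072e+07 · 3.74617e+09 / (2.79072e+07 − 3.74617e+09)| s ≈ 2.812e+07 s = 325.4 days.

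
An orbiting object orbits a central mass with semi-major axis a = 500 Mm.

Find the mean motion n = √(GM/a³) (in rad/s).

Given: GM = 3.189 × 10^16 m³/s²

Convert to SI: a = 500 Mm = 5e+08 m.
n = √(GM / a³).
n = √(3.189e+16 / (5e+08)³) rad/s ≈ 1.597e-05 rad/s.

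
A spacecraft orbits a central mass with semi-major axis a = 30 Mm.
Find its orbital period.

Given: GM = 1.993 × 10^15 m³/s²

Convert to SI: a = 30 Mm = 3e+07 m.
Kepler's third law: T = 2π √(a³ / GM).
Substituting a = 3e+07 m and GM = 1.993e+15 m³/s²:
T = 2π √((3e+07)³ / 1.993e+15) s
T ≈ 2.313e+04 s = 6.424 hours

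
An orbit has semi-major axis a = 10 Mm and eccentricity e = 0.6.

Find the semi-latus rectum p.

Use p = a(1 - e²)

Convert to SI: a = 10 Mm = 1e+07 m.
p = a (1 − e²).
p = 1e+07 · (1 − (0.6)²) = 1e+07 · 0.64 ≈ 6.4e+06 m = 6.4 Mm.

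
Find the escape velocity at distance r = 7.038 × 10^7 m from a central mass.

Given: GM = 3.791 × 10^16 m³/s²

Escape velocity comes from setting total energy to zero: ½v² − GM/r = 0 ⇒ v_esc = √(2GM / r).
v_esc = √(2 · 3.791e+16 / 7.038e+07) m/s ≈ 3.282e+04 m/s = 32.82 km/s.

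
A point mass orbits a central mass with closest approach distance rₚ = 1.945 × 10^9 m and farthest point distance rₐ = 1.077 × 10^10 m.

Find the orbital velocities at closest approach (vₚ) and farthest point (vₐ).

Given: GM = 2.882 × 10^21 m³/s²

Use the vis-viva equation v² = GM(2/r − 1/a) with a = (rₚ + rₐ)/2 = (1.945e+09 + 1.077e+10)/2 = 6.3575e+09 m.
vₚ = √(GM · (2/rₚ − 1/a)) = √(2.882e+21 · (2/1.945e+09 − 1/6.3575e+09)) m/s ≈ 1.584e+06 m/s = 1584 km/s.
vₐ = √(GM · (2/rₐ − 1/a)) = √(2.882e+21 · (2/1.077e+10 − 1/6.3575e+09)) m/s ≈ 2.861e+05 m/s = 286.1 km/s.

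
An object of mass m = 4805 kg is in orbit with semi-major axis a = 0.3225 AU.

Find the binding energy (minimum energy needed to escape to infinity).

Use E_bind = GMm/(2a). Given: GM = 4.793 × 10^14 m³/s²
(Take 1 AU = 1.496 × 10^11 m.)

Convert to SI: a = 0.3225 AU = 4.8246e+10 m.
Total orbital energy is E = −GMm/(2a); binding energy is E_bind = −E = GMm/(2a).
E_bind = 4.793e+14 · 4805 / (2 · 4.8246e+10) J ≈ 2.387e+07 J = 23.87 MJ.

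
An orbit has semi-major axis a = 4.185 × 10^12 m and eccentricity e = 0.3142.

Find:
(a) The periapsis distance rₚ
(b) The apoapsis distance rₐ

(a) rₚ = a(1 − e) = 4.185e+12 · (1 − 0.3142) = 4.185e+12 · 0.6858 ≈ 2.87e+12 m = 2.87 × 10^12 m.
(b) rₐ = a(1 + e) = 4.185e+12 · (1 + 0.3142) = 4.185e+12 · 1.3142 ≈ 5.5e+12 m = 5.5 × 10^12 m.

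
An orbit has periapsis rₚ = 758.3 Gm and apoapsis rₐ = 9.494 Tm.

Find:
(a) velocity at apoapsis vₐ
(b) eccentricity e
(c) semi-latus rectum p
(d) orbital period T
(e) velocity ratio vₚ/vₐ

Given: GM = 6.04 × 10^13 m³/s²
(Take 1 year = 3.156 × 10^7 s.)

Convert to SI: rₚ = 758.3 Gm = 7.583e+11 m; rₐ = 9.494 Tm = 9.494e+12 m.
(a) With a = (rₚ + rₐ)/2 = 5.12615e+12 m, vₐ = √(GM (2/rₐ − 1/a)) = √(6.04e+13 · (2/9.494e+12 − 1/5.12615e+12)) m/s ≈ 0.9701 m/s
(b) e = (rₐ − rₚ)/(rₐ + rₚ) = (9.494e+12 − 7.583e+11)/(9.494e+12 + 7.583e+11) ≈ 0.8521
(c) From a = (rₚ + rₐ)/2 = 5.12615e+12 m and e = (rₐ − rₚ)/(rₐ + rₚ) = 0.852072, p = a(1 − e²) = 5.12615e+12 · (1 − (0.852072)²) ≈ 1.404e+12 m
(d) With a = (rₚ + rₐ)/2 = 5.12615e+12 m, T = 2π √(a³/GM) = 2π √((5.12615e+12)³/6.04e+13) s ≈ 9.383e+12 s
(e) Conservation of angular momentum (rₚvₚ = rₐvₐ) gives vₚ/vₐ = rₐ/rₚ = 9.494e+12/7.583e+11 ≈ 12.52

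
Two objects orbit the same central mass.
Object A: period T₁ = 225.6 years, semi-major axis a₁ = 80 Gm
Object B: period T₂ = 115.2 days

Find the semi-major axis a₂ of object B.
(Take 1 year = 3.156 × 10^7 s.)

Convert to SI: T₁ = 225.6 years = 7.11994e+09 s; a₁ = 80 Gm = 8e+10 m; T₂ = 115.2 days = 9.95328e+06 s.
Kepler's third law: (T₁/T₂)² = (a₁/a₂)³ ⇒ a₂ = a₁ · (T₂/T₁)^(2/3).
T₂/T₁ = 9.95328e+06 / 7.11994e+09 = 0.00139795.
a₂ = 8e+10 · (0.00139795)^(2/3) m ≈ 1e+09 m = 1 Gm.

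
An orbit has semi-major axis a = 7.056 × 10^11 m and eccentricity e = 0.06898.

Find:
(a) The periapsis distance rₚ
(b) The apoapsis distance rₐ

(a) rₚ = a(1 − e) = 7.056e+11 · (1 − 0.06898) = 7.056e+11 · 0.93102 ≈ 6.569e+11 m = 6.569 × 10^11 m.
(b) rₐ = a(1 + e) = 7.056e+11 · (1 + 0.06898) = 7.056e+11 · 1.06898 ≈ 7.543e+11 m = 7.543 × 10^11 m.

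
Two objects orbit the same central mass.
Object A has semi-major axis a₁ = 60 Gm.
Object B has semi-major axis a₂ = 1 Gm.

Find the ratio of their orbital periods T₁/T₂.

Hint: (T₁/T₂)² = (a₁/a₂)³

Convert to SI: a₁ = 60 Gm = 6e+10 m; a₂ = 1 Gm = 1e+09 m.
From Kepler's third law, (T₁/T₂)² = (a₁/a₂)³, so T₁/T₂ = (a₁/a₂)^(3/2).
a₁/a₂ = 6e+10 / 1e+09 = 60.
T₁/T₂ = (60)^(3/2) ≈ 464.8.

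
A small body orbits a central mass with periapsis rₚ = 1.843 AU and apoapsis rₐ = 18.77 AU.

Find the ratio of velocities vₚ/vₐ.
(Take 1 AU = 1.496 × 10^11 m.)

Convert to SI: rₚ = 1.843 AU = 2.75713e+11 m; rₐ = 18.77 AU = 2.80799e+12 m.
Conservation of angular momentum gives rₚvₚ = rₐvₐ, so vₚ/vₐ = rₐ/rₚ.
vₚ/vₐ = 2.80799e+12 / 2.75713e+11 ≈ 10.18.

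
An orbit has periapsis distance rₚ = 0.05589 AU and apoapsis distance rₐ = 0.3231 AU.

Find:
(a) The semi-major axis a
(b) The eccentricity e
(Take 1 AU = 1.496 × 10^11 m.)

Convert to SI: rₚ = 0.05589 AU = 8.36114e+09 m; rₐ = 0.3231 AU = 4.83358e+10 m.
(a) a = (rₚ + rₐ) / 2 = (8.36114e+09 + 4.83358e+10) / 2 ≈ 2.835e+10 m = 0.1895 AU.
(b) e = (rₐ − rₚ) / (rₐ + rₚ) = (4.83358e+10 − 8.36114e+09) / (4.83358e+10 + 8.36114e+09) ≈ 0.7051.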